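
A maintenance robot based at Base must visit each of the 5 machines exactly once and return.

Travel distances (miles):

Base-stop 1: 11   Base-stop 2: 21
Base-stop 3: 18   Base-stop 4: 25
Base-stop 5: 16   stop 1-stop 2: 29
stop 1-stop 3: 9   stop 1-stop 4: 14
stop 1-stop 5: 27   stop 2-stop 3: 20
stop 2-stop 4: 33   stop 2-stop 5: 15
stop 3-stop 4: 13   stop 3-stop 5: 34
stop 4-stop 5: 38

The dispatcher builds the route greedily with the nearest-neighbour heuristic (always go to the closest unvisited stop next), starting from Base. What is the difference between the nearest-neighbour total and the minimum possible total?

Base: stop 1=11, stop 5=16, stop 3=18, stop 2=21, stop 4=25 ⇒ stop 1
stop 1: stop 3=9, stop 4=14, stop 5=27, stop 2=29 ⇒ stop 3
stop 3: stop 4=13, stop 2=20, stop 5=34 ⇒ stop 4
stop 4: stop 2=33, stop 5=38 ⇒ stop 2
stop 2: stop 5=15 ⇒ stop 5
NN route Base → stop 1 → stop 3 → stop 4 → stop 2 → stop 5 → Base costs 97.
Optimal: Base → stop 1 → stop 4 → stop 3 → stop 2 → stop 5 → Base costs 89 (by enumerating all 60 distinct tours).
Excess = 97 − 89 = 8.

Excess over optimum: 8 miles.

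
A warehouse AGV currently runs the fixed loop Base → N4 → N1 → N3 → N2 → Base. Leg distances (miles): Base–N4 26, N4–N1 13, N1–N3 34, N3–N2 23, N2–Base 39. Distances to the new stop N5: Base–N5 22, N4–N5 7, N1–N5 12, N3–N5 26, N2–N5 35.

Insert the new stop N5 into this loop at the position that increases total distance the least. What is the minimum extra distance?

Insertion cost between consecutive stops i–j is d(i,N5) + d(N5,j) − d(i,j):
  between Base and N4: 22 + 7 − 26 = 3
  between N4 and N1: 7 + 12 − 13 = 6
  between N1 and N3: 12 + 26 − 34 = 4
  between N3 and N2: 26 + 35 − 23 = 38
  between N2 and Base: 35 + 22 − 39 = 18
Cheapest insertion is between Base and N4, adding 3.
New total = 135 + 3 = 138.

Minimum extra distance: 3 miles, inserting N5 between Base and N4.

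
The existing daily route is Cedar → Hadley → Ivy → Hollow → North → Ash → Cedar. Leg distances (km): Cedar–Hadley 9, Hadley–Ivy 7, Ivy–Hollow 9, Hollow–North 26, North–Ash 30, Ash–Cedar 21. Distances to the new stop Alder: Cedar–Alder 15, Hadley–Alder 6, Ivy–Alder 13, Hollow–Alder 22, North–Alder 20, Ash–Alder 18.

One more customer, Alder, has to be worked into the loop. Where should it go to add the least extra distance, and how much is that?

Minimum extra distance: 8 km, inserting Alder between North and Ash.

Insertion cost between consecutive stops i–j is d(i,Alder) + d(Alder,j) − d(i,j):
  between Cedar and Hadley: 15 + 6 − 9 = 12
  between Hadley and Ivy: 6 + 13 − 7 = 12
  between Ivy and Hollow: 13 + 22 − 9 = 26
  between Hollow and North: 22 + 20 − 26 = 16
  between North and Ash: 20 + 18 − 30 = 8
  between Ash and Cedar: 18 + 15 − 21 = 12
Cheapest insertion is between North and Ash, adding 8.
New total = 102 + 8 = 110.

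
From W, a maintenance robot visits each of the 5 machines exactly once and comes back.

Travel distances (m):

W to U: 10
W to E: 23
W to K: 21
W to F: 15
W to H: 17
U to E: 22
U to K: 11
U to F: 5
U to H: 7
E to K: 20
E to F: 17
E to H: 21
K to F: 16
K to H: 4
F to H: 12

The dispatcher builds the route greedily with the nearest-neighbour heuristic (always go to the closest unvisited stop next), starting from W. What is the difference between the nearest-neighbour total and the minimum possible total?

From W: U=10, F=15, H=17, K=21, E=23 → choose U (10).
From U: F=5, H=7, K=11, E=22 → choose F (5).
From F: H=12, K=16, E=17 → choose H (12).
From H: K=4, E=21 → choose K (4).
From K: E=20 → choose E (20).
NN route W → U → F → H → K → E → W costs 74.
Optimal: W → U → F → E → K → H → W costs 73 (by enumerating all 60 distinct tours).
Excess = 74 − 73 = 1.

The nearest-neighbour route is 1 m longer than optimal.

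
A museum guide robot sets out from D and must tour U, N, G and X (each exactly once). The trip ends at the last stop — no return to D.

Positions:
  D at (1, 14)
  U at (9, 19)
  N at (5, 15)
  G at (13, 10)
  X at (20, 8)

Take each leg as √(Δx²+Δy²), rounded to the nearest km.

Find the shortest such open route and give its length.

Shortest open route: 27 km.

There are 4! = 24 possible orderings.
D→U→N→G→X: 9+6+9+7 = 31
D→U→N→X→G: 9+6+17+7 = 39
D→U→G→N→X: 9+10+9+17 = 45
D→U→G→X→N: 9+10+7+17 = 43
D→U→X→N→G: 9+16+17+9 = 51
D→U→X→G→N: 9+16+7+9 = 41
D→N→U→G→X: 4+6+10+7 = 27
D→N→U→X→G: 4+6+16+7 = 33
D→N→G→U→X: 4+9+10+16 = 39
D→N→G→X→U: 4+9+7+16 = 36
D→N→X→U→G: 4+17+16+10 = 47
D→N→X→G→U: 4+17+7+10 = 38
D→G→U→N→X: 13+10+6+17 = 46
D→G→U→X→N: 13+10+16+17 = 56
… (10 more)
The minimum is 27.
One shortest path: D → N → U → G → X.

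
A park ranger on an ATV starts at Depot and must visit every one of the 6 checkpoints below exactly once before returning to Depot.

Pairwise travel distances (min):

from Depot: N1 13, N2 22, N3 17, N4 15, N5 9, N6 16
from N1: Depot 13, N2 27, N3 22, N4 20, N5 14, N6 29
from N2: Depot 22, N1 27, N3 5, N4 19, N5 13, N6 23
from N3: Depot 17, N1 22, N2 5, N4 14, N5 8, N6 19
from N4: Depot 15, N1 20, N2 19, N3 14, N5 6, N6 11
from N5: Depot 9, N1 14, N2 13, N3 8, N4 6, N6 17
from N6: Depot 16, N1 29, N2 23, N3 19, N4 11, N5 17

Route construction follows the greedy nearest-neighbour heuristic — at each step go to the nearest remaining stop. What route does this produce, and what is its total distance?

At Depot the remaining stops are N5 9, N1 13, N4 15, N6 16, N3 17, N2 22; go to N5.
At N5 the remaining stops are N4 6, N3 8, N2 13, N1 14, N6 17; go to N4.
At N4 the remaining stops are N6 11, N3 14, N2 19, N1 20; go to N6.
At N6 the remaining stops are N3 19, N2 23, N1 29; go to N3.
At N3 the remaining stops are N2 5, N1 22; go to N2.
At N2 the remaining stops are N1 27; go to N1.
Return N1→Depot: 13.
Total = 9 + 6 + 11 + 19 + 5 + 27 + 13 = 90.

90 min along Depot → N5 → N4 → N6 → N3 → N2 → N1 → Depot.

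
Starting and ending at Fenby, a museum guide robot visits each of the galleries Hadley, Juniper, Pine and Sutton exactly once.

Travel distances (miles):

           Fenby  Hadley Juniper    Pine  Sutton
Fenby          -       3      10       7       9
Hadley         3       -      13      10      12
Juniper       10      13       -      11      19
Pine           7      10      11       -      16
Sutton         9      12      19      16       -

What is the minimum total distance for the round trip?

52 miles — the shortest possible round trip.

Fenby→Hadley→Juniper→Pine→Sutton→Fenby: 3+13+11+16+9 = 52
Fenby→Hadley→Juniper→Sutton→Pine→Fenby: 3+13+19+16+7 = 58
Fenby→Hadley→Pine→Juniper→Sutton→Fenby: 3+10+11+19+9 = 52
Fenby→Hadley→Pine→Sutton→Juniper→Fenby: 3+10+16+19+10 = 58
Fenby→Hadley→Sutton→Juniper→Pine→Fenby: 3+12+19+11+7 = 52
Fenby→Hadley→Sutton→Pine→Juniper→Fenby: 3+12+16+11+10 = 52
Fenby→Juniper→Hadley→Pine→Sutton→Fenby: 10+13+10+16+9 = 58
Fenby→Juniper→Hadley→Sutton→Pine→Fenby: 10+13+12+16+7 = 58
Fenby→Juniper→Pine→Hadley→Sutton→Fenby: 10+11+10+12+9 = 52
Fenby→Juniper→Sutton→Hadley→Pine→Fenby: 10+19+12+10+7 = 58
Fenby→Pine→Hadley→Juniper→Sutton→Fenby: 7+10+13+19+9 = 58
Fenby→Pine→Juniper→Hadley→Sutton→Fenby: 7+11+13+12+9 = 52
The minimum is 52.
One optimal route: Fenby → Hadley → Juniper → Pine → Sutton → Fenby (or its reverse).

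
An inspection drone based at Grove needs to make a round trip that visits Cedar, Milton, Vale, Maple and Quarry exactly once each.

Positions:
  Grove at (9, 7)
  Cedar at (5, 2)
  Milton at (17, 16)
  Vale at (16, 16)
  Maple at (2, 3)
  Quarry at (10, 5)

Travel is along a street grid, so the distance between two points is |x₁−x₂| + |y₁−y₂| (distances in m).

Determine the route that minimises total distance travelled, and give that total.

58 m — the shortest possible round trip.

With 5 stops there are 5!/2 = 60 distinct round trips (a route and its reverse cost the same).
Grove-Cedar-Milton-Vale-Maple-Quarry-Grove: 9+26+1+27+10+3 = 76
Grove-Cedar-Milton-Vale-Quarry-Maple-Grove: 9+26+1+17+10+11 = 74
Grove-Cedar-Milton-Maple-Vale-Quarry-Grove: 9+26+28+27+17+3 = 110
Grove-Cedar-Milton-Maple-Quarry-Vale-Grove: 9+26+28+10+17+16 = 106
Grove-Cedar-Milton-Quarry-Vale-Maple-Grove: 9+26+18+17+27+11 = 108
Grove-Cedar-Milton-Quarry-Maple-Vale-Grove: 9+26+18+10+27+16 = 106
Grove-Cedar-Vale-Milton-Maple-Quarry-Grove: 9+25+1+28+10+3 = 76
Grove-Cedar-Vale-Milton-Quarry-Maple-Grove: 9+25+1+18+10+11 = 74
Grove-Cedar-Vale-Maple-Milton-Quarry-Grove: 9+25+27+28+18+3 = 110
Grove-Cedar-Vale-Maple-Quarry-Milton-Grove: 9+25+27+10+18+17 = 106
Grove-Cedar-Vale-Quarry-Milton-Maple-Grove: 9+25+17+18+28+11 = 108
Grove-Cedar-Vale-Quarry-Maple-Milton-Grove: 9+25+17+10+28+17 = 106
Grove-Cedar-Maple-Milton-Vale-Quarry-Grove: 9+4+28+1+17+3 = 62
Grove-Cedar-Maple-Milton-Quarry-Vale-Grove: 9+4+28+18+17+16 = 92
… (46 more)
Grove-Cedar-Maple-Quarry-Milton-Vale-Grove: 9+4+10+18+1+16 = 58  ← best
The minimum is 58.
One optimal route: Grove → Cedar → Maple → Quarry → Milton → Vale → Grove (or its reverse).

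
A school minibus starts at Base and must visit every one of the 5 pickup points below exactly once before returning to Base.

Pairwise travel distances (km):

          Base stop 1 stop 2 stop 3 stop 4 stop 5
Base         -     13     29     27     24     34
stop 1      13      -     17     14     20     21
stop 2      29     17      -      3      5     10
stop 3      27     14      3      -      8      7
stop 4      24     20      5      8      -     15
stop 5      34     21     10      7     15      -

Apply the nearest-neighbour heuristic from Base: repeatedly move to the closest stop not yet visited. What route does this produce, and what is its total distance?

Nearest-neighbour total = 84 km; route Base → stop 1 → stop 3 → stop 2 → stop 4 → stop 5 → Base.

From Base: distances to unvisited — stop 1=13, stop 4=24, stop 3=27, stop 2=29, stop 5=34. Nearest is stop 1 (13).
From stop 1: distances to unvisited — stop 3=14, stop 2=17, stop 4=20, stop 5=21. Nearest is stop 3 (14).
From stop 3: distances to unvisited — stop 2=3, stop 5=7, stop 4=8. Nearest is stop 2 (3).
From stop 2: distances to unvisited — stop 4=5, stop 5=10. Nearest is stop 4 (5).
From stop 4: distances to unvisited — stop 5=15. Nearest is stop 5 (15).
Return stop 5→Base: 34.
Total = 13 + 14 + 3 + 5 + 15 + 34 = 84.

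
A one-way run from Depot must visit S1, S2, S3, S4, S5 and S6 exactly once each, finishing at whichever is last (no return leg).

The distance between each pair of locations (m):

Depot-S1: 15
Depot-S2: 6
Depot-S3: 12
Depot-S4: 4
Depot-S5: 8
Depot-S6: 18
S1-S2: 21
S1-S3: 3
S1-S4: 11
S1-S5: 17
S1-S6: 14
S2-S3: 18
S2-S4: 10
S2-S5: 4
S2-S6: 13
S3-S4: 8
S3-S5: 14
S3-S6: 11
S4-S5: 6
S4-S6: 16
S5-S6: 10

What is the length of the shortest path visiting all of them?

Minimum one-way distance = 41 m.

There are 6! = 720 possible orderings.
Depot - S1 - S2 - S3 - S4 - S5 - S6: 15+21+18+8+6+10 = 78
Depot - S1 - S2 - S3 - S4 - S6 - S5: 15+21+18+8+16+10 = 88
Depot - S1 - S2 - S3 - S5 - S4 - S6: 15+21+18+14+6+16 = 90
Depot - S1 - S2 - S3 - S5 - S6 - S4: 15+21+18+14+10+16 = 94
Depot - S1 - S2 - S3 - S6 - S4 - S5: 15+21+18+11+16+6 = 87
Depot - S1 - S2 - S3 - S6 - S5 - S4: 15+21+18+11+10+6 = 81
Depot - S1 - S2 - S4 - S3 - S5 - S6: 15+21+10+8+14+10 = 78
Depot - S1 - S2 - S4 - S3 - S6 - S5: 15+21+10+8+11+10 = 75
… (712 more)
Depot - S2 - S5 - S4 - S1 - S3 - S6: 6+4+6+11+3+11 = 41  ← best
The minimum is 41.
One shortest path: Depot → S2 → S5 → S4 → S1 → S3 → S6.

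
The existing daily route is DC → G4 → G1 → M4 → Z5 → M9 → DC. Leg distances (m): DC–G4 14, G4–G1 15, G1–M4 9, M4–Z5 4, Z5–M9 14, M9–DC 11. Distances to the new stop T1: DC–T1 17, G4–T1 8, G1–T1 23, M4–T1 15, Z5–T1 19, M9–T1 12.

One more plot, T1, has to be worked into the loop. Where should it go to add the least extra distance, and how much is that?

+11 m — insert T1 between DC and G4.

Insertion cost between consecutive stops i–j is d(i,T1) + d(T1,j) − d(i,j):
  between DC and G4: 17 + 8 − 14 = 11
  between G4 and G1: 8 + 23 − 15 = 16
  between G1 and M4: 23 + 15 − 9 = 29
  between M4 and Z5: 15 + 19 − 4 = 30
  between Z5 and M9: 19 + 12 − 14 = 17
  between M9 and DC: 12 + 17 − 11 = 18
Cheapest insertion is between DC and G4, adding 11.
New total = 67 + 11 = 78.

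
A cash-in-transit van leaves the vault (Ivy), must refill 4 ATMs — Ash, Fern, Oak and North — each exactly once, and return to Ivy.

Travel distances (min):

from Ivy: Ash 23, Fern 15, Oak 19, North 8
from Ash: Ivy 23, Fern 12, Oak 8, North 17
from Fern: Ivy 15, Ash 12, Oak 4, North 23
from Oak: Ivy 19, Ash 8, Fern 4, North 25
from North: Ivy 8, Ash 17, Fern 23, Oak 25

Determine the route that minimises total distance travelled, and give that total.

Minimum total distance: 52 min.

Ivy → Ash → Fern → Oak → North → Ivy: 23+12+4+25+8 = 72
Ivy → Ash → Fern → North → Oak → Ivy: 23+12+23+25+19 = 102
Ivy → Ash → Oak → Fern → North → Ivy: 23+8+4+23+8 = 66
Ivy → Ash → Oak → North → Fern → Ivy: 23+8+25+23+15 = 94
Ivy → Ash → North → Fern → Oak → Ivy: 23+17+23+4+19 = 86
Ivy → Ash → North → Oak → Fern → Ivy: 23+17+25+4+15 = 84
Ivy → Fern → Ash → Oak → North → Ivy: 15+12+8+25+8 = 68
Ivy → Fern → Ash → North → Oak → Ivy: 15+12+17+25+19 = 88
Ivy → Fern → Oak → Ash → North → Ivy: 15+4+8+17+8 = 52
Ivy → Fern → North → Ash → Oak → Ivy: 15+23+17+8+19 = 82
Ivy → Oak → Ash → Fern → North → Ivy: 19+8+12+23+8 = 70
Ivy → Oak → Fern → Ash → North → Ivy: 19+4+12+17+8 = 60
The minimum is 52.
One optimal route: Ivy → Fern → Oak → Ash → North → Ivy (or its reverse).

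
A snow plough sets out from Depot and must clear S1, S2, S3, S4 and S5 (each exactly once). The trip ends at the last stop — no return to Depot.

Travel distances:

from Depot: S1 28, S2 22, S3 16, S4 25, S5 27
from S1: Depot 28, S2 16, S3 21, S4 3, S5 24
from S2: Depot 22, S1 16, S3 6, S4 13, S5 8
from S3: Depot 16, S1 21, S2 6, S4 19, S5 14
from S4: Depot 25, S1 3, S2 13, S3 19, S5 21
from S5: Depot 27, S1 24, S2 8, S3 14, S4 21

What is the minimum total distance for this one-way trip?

Shortest open route: 54.

There are 5! = 120 possible orderings.
Depot - S1 - S2 - S3 - S4 - S5: 28+16+6+19+21 = 90
Depot - S1 - S2 - S3 - S5 - S4: 28+16+6+14+21 = 85
Depot - S1 - S2 - S4 - S3 - S5: 28+16+13+19+14 = 90
Depot - S1 - S2 - S4 - S5 - S3: 28+16+13+21+14 = 92
Depot - S1 - S2 - S5 - S3 - S4: 28+16+8+14+19 = 85
Depot - S1 - S2 - S5 - S4 - S3: 28+16+8+21+19 = 92
Depot - S1 - S3 - S2 - S4 - S5: 28+21+6+13+21 = 89
Depot - S1 - S3 - S2 - S5 - S4: 28+21+6+8+21 = 84
Depot - S1 - S3 - S4 - S2 - S5: 28+21+19+13+8 = 89
Depot - S1 - S3 - S4 - S5 - S2: 28+21+19+21+8 = 97
Depot - S1 - S3 - S5 - S2 - S4: 28+21+14+8+13 = 84
Depot - S1 - S3 - S5 - S4 - S2: 28+21+14+21+13 = 97
Depot - S1 - S4 - S2 - S3 - S5: 28+3+13+6+14 = 64
Depot - S1 - S4 - S2 - S5 - S3: 28+3+13+8+14 = 66
… (106 more)
Depot - S3 - S2 - S5 - S4 - S1: 16+6+8+21+3 = 54  ← best
The minimum is 54.
One shortest path: Depot → S3 → S2 → S5 → S4 → S1.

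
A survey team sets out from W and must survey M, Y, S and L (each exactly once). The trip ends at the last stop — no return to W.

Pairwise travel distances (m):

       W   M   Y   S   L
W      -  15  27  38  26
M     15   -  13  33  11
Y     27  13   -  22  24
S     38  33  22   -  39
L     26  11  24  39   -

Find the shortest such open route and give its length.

There are 4! = 24 possible orderings.
W→M→Y→S→L: 15+13+22+39 = 89
W→M→Y→L→S: 15+13+24+39 = 91
W→M→S→Y→L: 15+33+22+24 = 94
W→M→S→L→Y: 15+33+39+24 = 111
W→M→L→Y→S: 15+11+24+22 = 72
W→M→L→S→Y: 15+11+39+22 = 87
W→Y→M→S→L: 27+13+33+39 = 112
W→Y→M→L→S: 27+13+11+39 = 90
W→Y→S→M→L: 27+22+33+11 = 93
W→Y→S→L→M: 27+22+39+11 = 99
W→Y→L→M→S: 27+24+11+33 = 95
W→Y→L→S→M: 27+24+39+33 = 123
W→S→M→Y→L: 38+33+13+24 = 108
W→S→M→L→Y: 38+33+11+24 = 106
… (10 more)
The minimum is 72.
One shortest path: W → M → L → Y → S.

Shortest open route: 72 m.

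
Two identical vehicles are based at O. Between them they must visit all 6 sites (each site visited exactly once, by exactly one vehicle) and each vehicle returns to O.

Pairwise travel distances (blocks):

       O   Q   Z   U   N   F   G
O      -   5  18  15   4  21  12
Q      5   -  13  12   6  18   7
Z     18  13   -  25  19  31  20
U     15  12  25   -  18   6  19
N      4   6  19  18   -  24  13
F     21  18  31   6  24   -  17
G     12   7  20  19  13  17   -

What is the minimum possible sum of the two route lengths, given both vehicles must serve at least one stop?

Try each way of splitting the stops between the two vehicles (each non-empty) and, for each split, find the best tour for each vehicle:
  {Q} + {Z, U, N, F, G}: 10 + 81 = 91
  {Z} + {Q, U, N, F, G}: 36 + 55 = 91
  {Q, Z} + {U, N, F, G}: 36 + 55 = 91
  {U} + {Q, Z, N, F, G}: 30 + 81 = 111
  {Q, U} + {Z, N, F, G}: 32 + 81 = 113
  {Z, U} + {Q, N, F, G}: 58 + 55 = 113
  … (31 splits in total)
  {N} + {Q, Z, U, F, G}: 8 + 76 = 84  ← best
Best: vehicle 1 O → N → O = 8; vehicle 2 O → Q → Z → G → F → U → O = 76; combined 84.

84 blocks — the smallest possible combined total.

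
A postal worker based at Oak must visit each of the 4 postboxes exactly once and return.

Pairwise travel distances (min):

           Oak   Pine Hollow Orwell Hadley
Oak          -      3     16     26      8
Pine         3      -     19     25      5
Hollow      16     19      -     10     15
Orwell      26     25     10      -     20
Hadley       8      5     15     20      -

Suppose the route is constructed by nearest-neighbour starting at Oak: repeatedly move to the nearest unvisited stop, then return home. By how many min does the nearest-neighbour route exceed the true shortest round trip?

From Oak: Pine=3, Hadley=8, Hollow=16, Orwell=26 → choose Pine (3).
From Pine: Hadley=5, Hollow=19, Orwell=25 → choose Hadley (5).
From Hadley: Hollow=15, Orwell=20 → choose Hollow (15).
From Hollow: Orwell=10 → choose Orwell (10).
NN route Oak → Pine → Hadley → Hollow → Orwell → Oak costs 59.
Optimal: Oak → Pine → Hadley → Orwell → Hollow → Oak costs 54 (by enumerating all 12 distinct tours).
Excess = 59 − 54 = 5.

5 min longer than the optimal tour.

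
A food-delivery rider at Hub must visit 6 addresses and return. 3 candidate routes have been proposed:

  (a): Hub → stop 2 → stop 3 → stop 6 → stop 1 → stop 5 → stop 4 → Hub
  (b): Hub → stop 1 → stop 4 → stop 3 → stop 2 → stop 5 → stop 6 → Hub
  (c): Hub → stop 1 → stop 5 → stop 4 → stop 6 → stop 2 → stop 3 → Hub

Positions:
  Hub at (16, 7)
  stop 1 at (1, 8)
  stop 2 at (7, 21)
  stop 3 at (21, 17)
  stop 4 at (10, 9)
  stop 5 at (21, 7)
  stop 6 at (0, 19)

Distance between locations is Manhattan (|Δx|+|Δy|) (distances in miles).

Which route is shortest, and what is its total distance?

(a): 23 + 18 + 23 + 12 + 21 + 13 + 8 = 118
(b): 16 + 10 + 19 + 18 + 28 + 33 + 28 = 152
(c): 16 + 21 + 13 + 20 + 9 + 18 + 15 = 112

Shortest is (c), total 112 miles.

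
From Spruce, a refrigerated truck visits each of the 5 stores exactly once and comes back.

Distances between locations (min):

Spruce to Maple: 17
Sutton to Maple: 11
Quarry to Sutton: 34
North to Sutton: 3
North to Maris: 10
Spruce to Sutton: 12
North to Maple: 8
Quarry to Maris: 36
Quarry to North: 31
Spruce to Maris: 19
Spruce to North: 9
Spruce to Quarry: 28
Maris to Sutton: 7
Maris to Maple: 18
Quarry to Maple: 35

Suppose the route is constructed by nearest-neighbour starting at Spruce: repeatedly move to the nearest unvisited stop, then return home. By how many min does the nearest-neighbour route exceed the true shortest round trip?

Excess over optimum: 1 min.

Spruce: North=9, Sutton=12, Maple=17, Maris=19, Quarry=28 ⇒ North
North: Sutton=3, Maple=8, Maris=10, Quarry=31 ⇒ Sutton
Sutton: Maris=7, Maple=11, Quarry=34 ⇒ Maris
Maris: Maple=18, Quarry=36 ⇒ Maple
Maple: Quarry=35 ⇒ Quarry
NN route Spruce → North → Sutton → Maris → Maple → Quarry → Spruce costs 100.
Optimal: Spruce → Quarry → Maris → Sutton → North → Maple → Spruce costs 99 (by enumerating all 60 distinct tours).
Excess = 100 − 99 = 1.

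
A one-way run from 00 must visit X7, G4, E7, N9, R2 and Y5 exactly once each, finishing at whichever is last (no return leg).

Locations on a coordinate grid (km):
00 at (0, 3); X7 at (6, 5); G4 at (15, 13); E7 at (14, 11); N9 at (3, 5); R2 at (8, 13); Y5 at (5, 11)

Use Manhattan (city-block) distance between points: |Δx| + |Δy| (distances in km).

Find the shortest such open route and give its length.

Shortest open route: 30 km.

There are 6! = 720 possible orderings.
00 - X7 - G4 - E7 - N9 - R2 - Y5: 8+17+3+17+13+5 = 63
00 - X7 - G4 - E7 - N9 - Y5 - R2: 8+17+3+17+8+5 = 58
00 - X7 - G4 - E7 - R2 - N9 - Y5: 8+17+3+8+13+8 = 57
00 - X7 - G4 - E7 - R2 - Y5 - N9: 8+17+3+8+5+8 = 49
00 - X7 - G4 - E7 - Y5 - N9 - R2: 8+17+3+9+8+13 = 58
00 - X7 - G4 - E7 - Y5 - R2 - N9: 8+17+3+9+5+13 = 55
00 - X7 - G4 - N9 - E7 - R2 - Y5: 8+17+20+17+8+5 = 75
00 - X7 - G4 - N9 - E7 - Y5 - R2: 8+17+20+17+9+5 = 76
… (712 more)
00 - N9 - X7 - Y5 - R2 - G4 - E7: 5+3+7+5+7+3 = 30  ← best
The minimum is 30.
One shortest path: 00 → N9 → X7 → Y5 → R2 → G4 → E7.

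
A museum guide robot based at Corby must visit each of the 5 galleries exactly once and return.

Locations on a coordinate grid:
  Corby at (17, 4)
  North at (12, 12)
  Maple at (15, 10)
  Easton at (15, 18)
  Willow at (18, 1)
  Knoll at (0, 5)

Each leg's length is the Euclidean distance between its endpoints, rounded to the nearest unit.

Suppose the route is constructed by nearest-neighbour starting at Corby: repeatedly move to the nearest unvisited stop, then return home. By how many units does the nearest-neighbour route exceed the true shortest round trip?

Excess over optimum: 4.

From Corby: Willow=3, Maple=6, North=9, Easton=14, Knoll=17 → choose Willow (3).
From Willow: Maple=9, North=13, Easton=17, Knoll=18 → choose Maple (9).
From Maple: North=4, Easton=8, Knoll=16 → choose North (4).
From North: Easton=7, Knoll=14 → choose Easton (7).
From Easton: Knoll=20 → choose Knoll (20).
NN route Corby → Willow → Maple → North → Easton → Knoll → Corby costs 60.
Optimal: Corby → Maple → Easton → North → Knoll → Willow → Corby costs 56 (by enumerating all 60 distinct tours).
Excess = 60 − 56 = 4.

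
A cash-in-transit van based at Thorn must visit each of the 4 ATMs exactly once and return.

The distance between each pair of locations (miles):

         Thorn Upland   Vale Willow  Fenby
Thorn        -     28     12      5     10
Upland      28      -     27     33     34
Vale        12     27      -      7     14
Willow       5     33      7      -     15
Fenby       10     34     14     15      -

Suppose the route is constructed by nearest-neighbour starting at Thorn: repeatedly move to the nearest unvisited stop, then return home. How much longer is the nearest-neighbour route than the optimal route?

Excess over optimum: 5 miles.

Thorn: Willow=5, Fenby=10, Vale=12, Upland=28 ⇒ Willow
Willow: Vale=7, Fenby=15, Upland=33 ⇒ Vale
Vale: Fenby=14, Upland=27 ⇒ Fenby
Fenby: Upland=34 ⇒ Upland
NN route Thorn → Willow → Vale → Fenby → Upland → Thorn costs 88.
Optimal: Thorn → Willow → Vale → Upland → Fenby → Thorn costs 83 (by enumerating all 12 distinct tours).
Excess = 88 − 83 = 5.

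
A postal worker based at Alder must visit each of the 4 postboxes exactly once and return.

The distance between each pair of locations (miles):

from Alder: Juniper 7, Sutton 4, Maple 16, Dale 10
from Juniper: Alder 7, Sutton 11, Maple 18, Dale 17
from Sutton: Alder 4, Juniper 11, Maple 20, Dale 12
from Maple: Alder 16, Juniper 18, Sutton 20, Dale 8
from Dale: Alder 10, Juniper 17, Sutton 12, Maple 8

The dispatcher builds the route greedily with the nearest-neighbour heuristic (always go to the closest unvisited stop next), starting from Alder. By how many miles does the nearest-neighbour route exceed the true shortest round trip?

The nearest-neighbour route is 7 miles longer than optimal.

Alder: Sutton=4, Juniper=7, Dale=10, Maple=16 ⇒ Sutton
Sutton: Juniper=11, Dale=12, Maple=20 ⇒ Juniper
Juniper: Dale=17, Maple=18 ⇒ Dale
Dale: Maple=8 ⇒ Maple
NN route Alder → Sutton → Juniper → Dale → Maple → Alder costs 56.
Optimal: Alder → Juniper → Maple → Dale → Sutton → Alder costs 49 (by enumerating all 12 distinct tours).
Excess = 56 − 49 = 7.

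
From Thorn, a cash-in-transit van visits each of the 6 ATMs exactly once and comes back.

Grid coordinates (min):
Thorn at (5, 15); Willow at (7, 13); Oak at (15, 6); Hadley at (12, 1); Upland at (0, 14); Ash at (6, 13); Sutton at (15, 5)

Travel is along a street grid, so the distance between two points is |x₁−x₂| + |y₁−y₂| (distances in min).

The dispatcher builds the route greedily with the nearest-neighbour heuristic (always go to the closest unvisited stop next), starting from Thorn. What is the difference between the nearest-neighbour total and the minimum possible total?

From Thorn: Ash=3, Willow=4, Upland=6, Oak=19, Sutton=20, Hadley=21 → choose Ash (3).
From Ash: Willow=1, Upland=7, Oak=16, Sutton=17, Hadley=18 → choose Willow (1).
From Willow: Upland=8, Oak=15, Sutton=16, Hadley=17 → choose Upland (8).
From Upland: Oak=23, Sutton=24, Hadley=25 → choose Oak (23).
From Oak: Sutton=1, Hadley=8 → choose Sutton (1).
From Sutton: Hadley=7 → choose Hadley (7).
NN route Thorn → Ash → Willow → Upland → Oak → Sutton → Hadley → Thorn costs 64.
Optimal: Thorn → Willow → Oak → Sutton → Hadley → Ash → Upland → Thorn costs 58 (by enumerating all 360 distinct tours).
Excess = 64 − 58 = 6.

6 min longer than the optimal tour.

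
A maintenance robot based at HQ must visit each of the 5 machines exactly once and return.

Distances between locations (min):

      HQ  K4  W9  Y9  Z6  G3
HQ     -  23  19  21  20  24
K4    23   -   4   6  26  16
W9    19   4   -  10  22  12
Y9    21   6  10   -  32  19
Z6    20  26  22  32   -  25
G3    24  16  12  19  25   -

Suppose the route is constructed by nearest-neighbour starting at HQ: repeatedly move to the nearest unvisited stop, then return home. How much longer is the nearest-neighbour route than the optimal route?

HQ: W9=19, Z6=20, Y9=21, K4=23, G3=24 ⇒ W9
W9: K4=4, Y9=10, G3=12, Z6=22 ⇒ K4
K4: Y9=6, G3=16, Z6=26 ⇒ Y9
Y9: G3=19, Z6=32 ⇒ G3
G3: Z6=25 ⇒ Z6
NN route HQ → W9 → K4 → Y9 → G3 → Z6 → HQ costs 93.
Optimal: HQ → Y9 → K4 → W9 → G3 → Z6 → HQ costs 88 (by enumerating all 60 distinct tours).
Excess = 93 − 88 = 5.

The nearest-neighbour route is 5 min longer than optimal.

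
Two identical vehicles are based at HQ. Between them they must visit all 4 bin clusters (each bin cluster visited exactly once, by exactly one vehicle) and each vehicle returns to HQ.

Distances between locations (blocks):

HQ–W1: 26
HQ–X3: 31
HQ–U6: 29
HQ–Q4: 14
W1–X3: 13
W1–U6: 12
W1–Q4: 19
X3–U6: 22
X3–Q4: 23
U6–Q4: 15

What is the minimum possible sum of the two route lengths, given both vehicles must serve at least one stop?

113 blocks — the smallest possible combined total.

Try each way of splitting the stops between the two vehicles (each non-empty) and, for each split, find the best tour for each vehicle:
  {W1} + {X3, U6, Q4}: 52 + 82 = 134
  {X3} + {W1, U6, Q4}: 62 + 67 = 129
  {W1, X3} + {U6, Q4}: 70 + 58 = 128
  {U6} + {W1, X3, Q4}: 58 + 76 = 134
  {W1, U6} + {X3, Q4}: 67 + 68 = 135
  {X3, U6} + {W1, Q4}: 82 + 59 = 141
  … (7 splits in total)
  {W1, X3, U6} + {Q4}: 85 + 28 = 113  ← best
Best: vehicle 1 HQ → X3 → W1 → U6 → HQ = 85; vehicle 2 HQ → Q4 → HQ = 28; combined 113.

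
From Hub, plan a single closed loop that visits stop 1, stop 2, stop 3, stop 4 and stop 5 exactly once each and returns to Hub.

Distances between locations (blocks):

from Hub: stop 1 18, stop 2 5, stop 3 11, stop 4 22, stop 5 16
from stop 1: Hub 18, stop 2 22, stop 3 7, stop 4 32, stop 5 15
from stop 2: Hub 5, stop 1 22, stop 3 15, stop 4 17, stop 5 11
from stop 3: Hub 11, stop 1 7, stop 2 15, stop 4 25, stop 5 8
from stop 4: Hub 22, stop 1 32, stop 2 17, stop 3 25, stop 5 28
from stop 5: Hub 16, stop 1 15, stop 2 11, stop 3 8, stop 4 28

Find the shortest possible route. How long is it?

With 5 stops there are 5!/2 = 60 distinct round trips (a route and its reverse cost the same).
Hub→stop 1→stop 2→stop 3→stop 4→stop 5→Hub: 18+22+15+25+28+16 = 124
Hub→stop 1→stop 2→stop 3→stop 5→stop 4→Hub: 18+22+15+8+28+22 = 113
Hub→stop 1→stop 2→stop 4→stop 3→stop 5→Hub: 18+22+17+25+8+16 = 106
Hub→stop 1→stop 2→stop 4→stop 5→stop 3→Hub: 18+22+17+28+8+11 = 104
Hub→stop 1→stop 2→stop 5→stop 3→stop 4→Hub: 18+22+11+8+25+22 = 106
Hub→stop 1→stop 2→stop 5→stop 4→stop 3→Hub: 18+22+11+28+25+11 = 115
Hub→stop 1→stop 3→stop 2→stop 4→stop 5→Hub: 18+7+15+17+28+16 = 101
Hub→stop 1→stop 3→stop 2→stop 5→stop 4→Hub: 18+7+15+11+28+22 = 101
Hub→stop 1→stop 3→stop 4→stop 2→stop 5→Hub: 18+7+25+17+11+16 = 94
Hub→stop 1→stop 3→stop 4→stop 5→stop 2→Hub: 18+7+25+28+11+5 = 94
Hub→stop 1→stop 3→stop 5→stop 2→stop 4→Hub: 18+7+8+11+17+22 = 83
Hub→stop 1→stop 3→stop 5→stop 4→stop 2→Hub: 18+7+8+28+17+5 = 83
Hub→stop 1→stop 4→stop 2→stop 3→stop 5→Hub: 18+32+17+15+8+16 = 106
Hub→stop 1→stop 4→stop 2→stop 5→stop 3→Hub: 18+32+17+11+8+11 = 97
… (46 more)
The minimum is 83.
One optimal route: Hub → stop 1 → stop 3 → stop 5 → stop 2 → stop 4 → Hub (or its reverse).

Shortest round trip = 83 blocks.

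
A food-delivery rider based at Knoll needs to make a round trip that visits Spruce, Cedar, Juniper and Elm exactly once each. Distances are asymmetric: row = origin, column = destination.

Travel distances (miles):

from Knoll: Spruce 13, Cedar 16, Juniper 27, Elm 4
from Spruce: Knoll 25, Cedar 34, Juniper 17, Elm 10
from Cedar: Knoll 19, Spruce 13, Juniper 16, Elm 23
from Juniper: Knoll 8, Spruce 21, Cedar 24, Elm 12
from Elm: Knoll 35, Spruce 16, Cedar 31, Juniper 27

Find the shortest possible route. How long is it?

Shortest round trip = 73 miles.

Knoll - Spruce - Cedar - Juniper - Elm - Knoll: 13+34+16+12+35 = 110
Knoll - Spruce - Cedar - Elm - Juniper - Knoll: 13+34+23+27+8 = 105
Knoll - Spruce - Juniper - Cedar - Elm - Knoll: 13+17+24+23+35 = 112
Knoll - Spruce - Juniper - Elm - Cedar - Knoll: 13+17+12+31+19 = 92
Knoll - Spruce - Elm - Cedar - Juniper - Knoll: 13+10+31+16+8 = 78
Knoll - Spruce - Elm - Juniper - Cedar - Knoll: 13+10+27+24+19 = 93
Knoll - Cedar - Spruce - Juniper - Elm - Knoll: 16+13+17+12+35 = 93
Knoll - Cedar - Spruce - Elm - Juniper - Knoll: 16+13+10+27+8 = 74
Knoll - Cedar - Juniper - Spruce - Elm - Knoll: 16+16+21+10+35 = 98
Knoll - Cedar - Juniper - Elm - Spruce - Knoll: 16+16+12+16+25 = 85
Knoll - Cedar - Elm - Spruce - Juniper - Knoll: 16+23+16+17+8 = 80
Knoll - Cedar - Elm - Juniper - Spruce - Knoll: 16+23+27+21+25 = 112
Knoll - Juniper - Spruce - Cedar - Elm - Knoll: 27+21+34+23+35 = 140
Knoll - Juniper - Spruce - Elm - Cedar - Knoll: 27+21+10+31+19 = 108
… (10 more)
Knoll - Elm - Cedar - Spruce - Juniper - Knoll: 4+31+13+17+8 = 73  ← best
The minimum is 73.
One optimal route: Knoll → Elm → Cedar → Spruce → Juniper → Knoll.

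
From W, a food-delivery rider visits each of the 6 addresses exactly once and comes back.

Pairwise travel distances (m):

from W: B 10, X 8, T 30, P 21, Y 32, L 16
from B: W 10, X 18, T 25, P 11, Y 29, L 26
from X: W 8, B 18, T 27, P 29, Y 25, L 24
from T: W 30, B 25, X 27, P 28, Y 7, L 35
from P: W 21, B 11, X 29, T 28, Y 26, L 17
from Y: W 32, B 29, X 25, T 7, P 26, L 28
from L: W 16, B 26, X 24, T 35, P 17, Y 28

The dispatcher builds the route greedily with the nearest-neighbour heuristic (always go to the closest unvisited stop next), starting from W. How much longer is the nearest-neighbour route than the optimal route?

From W: X=8, B=10, L=16, P=21, T=30, Y=32 → choose X (8).
From X: B=18, L=24, Y=25, T=27, P=29 → choose B (18).
From B: P=11, T=25, L=26, Y=29 → choose P (11).
From P: L=17, Y=26, T=28 → choose L (17).
From L: Y=28, T=35 → choose Y (28).
From Y: T=7 → choose T (7).
NN route W → X → B → P → L → Y → T → W costs 119.
Optimal: W → B → P → L → Y → T → X → W costs 108 (by enumerating all 360 distinct tours).
Excess = 119 − 108 = 11.

Excess over optimum: 11 m.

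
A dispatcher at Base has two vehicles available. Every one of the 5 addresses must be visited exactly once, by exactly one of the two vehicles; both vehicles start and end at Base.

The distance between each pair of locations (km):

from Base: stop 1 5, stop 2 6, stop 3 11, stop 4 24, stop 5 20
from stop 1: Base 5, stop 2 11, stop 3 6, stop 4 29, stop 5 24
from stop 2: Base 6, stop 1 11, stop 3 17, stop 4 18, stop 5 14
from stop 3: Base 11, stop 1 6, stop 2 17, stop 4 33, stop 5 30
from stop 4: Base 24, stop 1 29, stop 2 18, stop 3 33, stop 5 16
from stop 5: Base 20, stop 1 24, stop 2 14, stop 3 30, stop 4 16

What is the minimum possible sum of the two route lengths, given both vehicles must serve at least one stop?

There are 2^4 − 1 = 15 ways to divide the 5 stops into two non-empty groups. For each, the best each vehicle can do is its own shortest tour through its group:
  {stop 1} + {stop 2, stop 3, stop 4, stop 5}: 10 + 80 = 90
  {stop 2} + {stop 1, stop 3, stop 4, stop 5}: 12 + 80 = 92
  {stop 1, stop 2} + {stop 3, stop 4, stop 5}: 22 + 80 = 102
  {stop 3} + {stop 1, stop 2, stop 4, stop 5}: 22 + 69 = 91
  {stop 1, stop 3} + {stop 2, stop 4, stop 5}: 22 + 60 = 82
  {stop 2, stop 3} + {stop 1, stop 4, stop 5}: 34 + 69 = 103
  … (15 splits in total)
Best: vehicle 1 Base → stop 1 → stop 3 → Base = 22; vehicle 2 Base → stop 2 → stop 4 → stop 5 → Base = 60; combined 82.

Minimum combined distance: 82 km.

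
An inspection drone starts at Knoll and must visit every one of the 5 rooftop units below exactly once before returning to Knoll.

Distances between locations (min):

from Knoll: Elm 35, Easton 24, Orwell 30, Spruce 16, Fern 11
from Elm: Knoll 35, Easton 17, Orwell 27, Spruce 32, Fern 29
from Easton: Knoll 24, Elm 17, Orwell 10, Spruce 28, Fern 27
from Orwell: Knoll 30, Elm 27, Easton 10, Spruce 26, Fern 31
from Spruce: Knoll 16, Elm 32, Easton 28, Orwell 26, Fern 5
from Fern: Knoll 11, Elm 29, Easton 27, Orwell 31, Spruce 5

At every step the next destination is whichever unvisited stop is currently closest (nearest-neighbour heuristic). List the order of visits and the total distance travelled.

Nearest-neighbour total = 104 min; route Knoll → Fern → Spruce → Orwell → Easton → Elm → Knoll.

Knoll → [Fern:11 / Spruce:16 / Easton:24 / Orwell:30 / Elm:35] → Fern (11)
Fern → [Spruce:5 / Easton:27 / Elm:29 / Orwell:31] → Spruce (5)
Spruce → [Orwell:26 / Easton:28 / Elm:32] → Orwell (26)
Orwell → [Easton:10 / Elm:27] → Easton (10)
Easton → [Elm:17] → Elm (17)
Return Elm→Knoll: 35.
Total = 11 + 5 + 26 + 10 + 17 + 35 = 104.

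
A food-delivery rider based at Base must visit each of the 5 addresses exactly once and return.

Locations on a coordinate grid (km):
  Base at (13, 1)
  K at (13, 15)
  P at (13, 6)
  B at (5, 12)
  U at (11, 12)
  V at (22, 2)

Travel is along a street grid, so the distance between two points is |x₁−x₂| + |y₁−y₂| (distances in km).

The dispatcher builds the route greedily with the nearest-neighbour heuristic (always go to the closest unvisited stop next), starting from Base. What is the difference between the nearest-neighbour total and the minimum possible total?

Excess over optimum: 4 km.

Base: P=5, V=10, U=13, K=14, B=19 ⇒ P
P: U=8, K=9, V=13, B=14 ⇒ U
U: K=5, B=6, V=21 ⇒ K
K: B=11, V=22 ⇒ B
B: V=27 ⇒ V
NN route Base → P → U → K → B → V → Base costs 66.
Optimal: Base → K → B → U → P → V → Base costs 62 (by enumerating all 60 distinct tours).
Excess = 66 − 62 = 4.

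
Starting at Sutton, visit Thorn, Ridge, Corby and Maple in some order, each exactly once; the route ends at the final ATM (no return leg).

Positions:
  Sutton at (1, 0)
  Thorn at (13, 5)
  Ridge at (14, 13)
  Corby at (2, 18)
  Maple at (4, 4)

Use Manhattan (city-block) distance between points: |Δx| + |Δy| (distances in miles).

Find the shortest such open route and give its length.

There are 4! = 24 possible orderings.
Sutton→Thorn→Ridge→Corby→Maple: 17+9+17+16 = 59
Sutton→Thorn→Ridge→Maple→Corby: 17+9+19+16 = 61
Sutton→Thorn→Corby→Ridge→Maple: 17+24+17+19 = 77
Sutton→Thorn→Corby→Maple→Ridge: 17+24+16+19 = 76
Sutton→Thorn→Maple→Ridge→Corby: 17+10+19+17 = 63
Sutton→Thorn→Maple→Corby→Ridge: 17+10+16+17 = 60
Sutton→Ridge→Thorn→Corby→Maple: 26+9+24+16 = 75
Sutton→Ridge→Thorn→Maple→Corby: 26+9+10+16 = 61
Sutton→Ridge→Corby→Thorn→Maple: 26+17+24+10 = 77
Sutton→Ridge→Corby→Maple→Thorn: 26+17+16+10 = 69
Sutton→Ridge→Maple→Thorn→Corby: 26+19+10+24 = 79
Sutton→Ridge→Maple→Corby→Thorn: 26+19+16+24 = 85
Sutton→Corby→Thorn→Ridge→Maple: 19+24+9+19 = 71
Sutton→Corby→Thorn→Maple→Ridge: 19+24+10+19 = 72
… (10 more)
Sutton→Maple→Thorn→Ridge→Corby: 7+10+9+17 = 43  ← best
The minimum is 43.
One shortest path: Sutton → Maple → Thorn → Ridge → Corby.

Shortest open route: 43 miles.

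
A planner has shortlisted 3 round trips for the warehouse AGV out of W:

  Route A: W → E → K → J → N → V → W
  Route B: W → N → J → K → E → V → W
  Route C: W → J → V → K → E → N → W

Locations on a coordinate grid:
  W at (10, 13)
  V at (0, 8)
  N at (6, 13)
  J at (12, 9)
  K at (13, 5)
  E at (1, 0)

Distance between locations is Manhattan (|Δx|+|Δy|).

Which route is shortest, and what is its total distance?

60 — Route B is the shortest.

Route A: 22 + 17 + 5 + 10 + 11 + 15 = 80
Route B: 4 + 10 + 5 + 17 + 9 + 15 = 60
Route C: 6 + 13 + 16 + 17 + 18 + 4 = 74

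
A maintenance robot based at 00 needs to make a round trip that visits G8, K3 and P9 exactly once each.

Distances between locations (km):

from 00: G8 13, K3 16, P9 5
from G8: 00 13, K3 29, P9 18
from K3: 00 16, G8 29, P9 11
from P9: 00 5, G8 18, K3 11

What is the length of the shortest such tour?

Minimum total distance: 58 km.

00-G8-K3-P9-00: 13+29+11+5 = 58
00-G8-P9-K3-00: 13+18+11+16 = 58
00-K3-G8-P9-00: 16+29+18+5 = 68
The minimum is 58.
One optimal route: 00 → G8 → K3 → P9 → 00 (or its reverse).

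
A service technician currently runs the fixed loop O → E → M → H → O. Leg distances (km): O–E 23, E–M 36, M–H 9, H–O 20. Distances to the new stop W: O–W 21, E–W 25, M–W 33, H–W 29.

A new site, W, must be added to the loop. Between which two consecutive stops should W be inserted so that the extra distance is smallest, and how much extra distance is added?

Insertion cost between consecutive stops i–j is d(i,W) + d(W,j) − d(i,j):
  between O and E: 21 + 25 − 23 = 23
  between E and M: 25 + 33 − 36 = 22
  between M and H: 33 + 29 − 9 = 53
  between H and O: 29 + 21 − 20 = 30
Cheapest insertion is between E and M, adding 22.
New total = 88 + 22 = 110.

Minimum extra distance: 22 km, inserting W between E and M.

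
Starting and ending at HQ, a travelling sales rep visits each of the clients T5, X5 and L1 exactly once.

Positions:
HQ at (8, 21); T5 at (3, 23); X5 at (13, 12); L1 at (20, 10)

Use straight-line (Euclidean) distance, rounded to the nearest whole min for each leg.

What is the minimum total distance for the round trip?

There are 3 distinct closed tours to check (reversals are equivalent).
HQ → T5 → X5 → L1 → HQ: 5+15+7+16 = 43
HQ → T5 → L1 → X5 → HQ: 5+21+7+10 = 43
HQ → X5 → T5 → L1 → HQ: 10+15+21+16 = 62
The minimum is 43.
One optimal route: HQ → T5 → X5 → L1 → HQ (or its reverse).

43 min — the shortest possible round trip.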